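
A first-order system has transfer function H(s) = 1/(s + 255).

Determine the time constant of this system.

For H(s) = 1/(s + 1/τ), the pole is at -1/τ = -255, so τ = 1/255 = 0.0039 s.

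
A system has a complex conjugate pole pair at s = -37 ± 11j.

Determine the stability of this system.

Real part of poles is -37 (< 0, left half-plane). Stable.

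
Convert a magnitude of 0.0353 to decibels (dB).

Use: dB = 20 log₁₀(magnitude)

dB = 20 log₁₀(0.0353) = -29.0 dB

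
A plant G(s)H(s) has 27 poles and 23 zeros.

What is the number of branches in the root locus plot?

Root locus has n branches where n = number of poles = 27.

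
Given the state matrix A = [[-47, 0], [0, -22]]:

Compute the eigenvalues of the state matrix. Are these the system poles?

For diagonal matrix, eigenvalues are diagonal entries: λ₁ = -47, λ₂ = -22. Eigenvalues of A = system poles.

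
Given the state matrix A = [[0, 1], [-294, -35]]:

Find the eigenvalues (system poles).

det(A - λI) = λ² - (-35)λ + 294 = (λ - (-14))(λ - (-21)). Eigenvalues: -14, -21.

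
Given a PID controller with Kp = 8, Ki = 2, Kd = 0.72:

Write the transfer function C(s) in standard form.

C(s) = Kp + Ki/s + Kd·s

Substituting values: C(s) = 8 + 2/s + 0.72s = (0.72s² + 8s + 2)/s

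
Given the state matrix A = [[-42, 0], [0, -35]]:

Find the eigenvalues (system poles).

For diagonal matrix, eigenvalues are diagonal entries: λ₁ = -42, λ₂ = -35.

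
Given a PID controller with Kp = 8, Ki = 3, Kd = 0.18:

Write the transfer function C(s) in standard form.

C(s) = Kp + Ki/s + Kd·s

Substituting values: C(s) = 8 + 3/s + 0.18s = (0.18s² + 8s + 3)/s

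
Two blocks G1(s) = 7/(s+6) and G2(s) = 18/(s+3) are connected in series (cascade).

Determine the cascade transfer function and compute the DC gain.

Series: multiply transfer functions. G_eq = 7/(s+6) × 18/(s+3) = 126/((s+6)(s+3)). DC gain = 126/(6×3) = 7.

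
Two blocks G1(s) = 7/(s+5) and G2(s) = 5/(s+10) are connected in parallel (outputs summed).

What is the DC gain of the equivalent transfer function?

Parallel: G_eq = G1 + G2. DC gain = G1(0) + G2(0) = 7/5 + 5/10 = 1.4 + 0.5 = 1.9.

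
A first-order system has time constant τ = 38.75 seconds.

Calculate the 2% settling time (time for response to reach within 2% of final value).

For first-order system, 2% settling time ≈ 4τ = 4 × 38.75 = 155.0 s.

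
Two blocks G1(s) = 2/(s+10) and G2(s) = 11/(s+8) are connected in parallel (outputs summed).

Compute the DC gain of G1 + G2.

Parallel: G_eq = G1 + G2. DC gain = G1(0) + G2(0) = 2/10 + 11/8 = 0.2 + 1.375 = 1.575.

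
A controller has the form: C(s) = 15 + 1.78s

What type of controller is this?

This is a Proportional-Derivative (PD) controller.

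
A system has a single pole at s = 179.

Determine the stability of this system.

Pole at s = 179 is in the right half-plane. Unstable.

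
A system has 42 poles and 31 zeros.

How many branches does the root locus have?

Root locus has n branches where n = number of poles = 42.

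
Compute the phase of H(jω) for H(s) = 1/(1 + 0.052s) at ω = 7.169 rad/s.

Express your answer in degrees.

Phase = -arctan(ωτ) = -arctan(7.169 × 0.052) = -20.4°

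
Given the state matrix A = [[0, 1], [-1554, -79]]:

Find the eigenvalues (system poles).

det(A - λI) = λ² - (-79)λ + 1554 = (λ - (-37))(λ - (-42)). Eigenvalues: -37, -42.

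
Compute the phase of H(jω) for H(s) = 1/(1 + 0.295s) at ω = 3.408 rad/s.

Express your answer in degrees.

Phase = -arctan(ωτ) = -arctan(3.408 × 0.295) = -45.2°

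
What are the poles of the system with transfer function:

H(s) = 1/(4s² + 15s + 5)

Discriminant = 15² - 4×4×5 = 225 - 80 = 145 > 0, so two distinct real poles. Using quadratic formula: s = (-15 ± √145)/(2×4) = (-15 ± √145)/8, with √145 ≈ 12.0416. s₁ ≈ -0.3698, s₂ ≈ -3.3802. Poles: s₁ = -0.3698, s₂ = -3.3802.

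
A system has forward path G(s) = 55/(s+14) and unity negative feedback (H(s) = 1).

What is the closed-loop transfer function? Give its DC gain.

T(s) = G/(1+GH) = [55/(s+14)] / [1 + 55/(s+14)] = 55/(s+14+55) = 55/(s+69). DC gain = 55/69 = 0.7971.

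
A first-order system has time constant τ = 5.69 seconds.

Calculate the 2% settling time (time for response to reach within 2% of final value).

For first-order system, 2% settling time ≈ 4τ = 4 × 5.69 = 22.76 s.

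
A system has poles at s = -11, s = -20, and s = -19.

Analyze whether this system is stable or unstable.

All poles are in the left half-plane. System is stable.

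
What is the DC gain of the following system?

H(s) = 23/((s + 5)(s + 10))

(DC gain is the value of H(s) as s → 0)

DC gain = H(0) = 23/(5 × 10) = 23/50 = 0.46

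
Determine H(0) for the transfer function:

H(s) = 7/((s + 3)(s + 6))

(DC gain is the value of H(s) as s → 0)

DC gain = H(0) = 7/(3 × 6) = 7/18 = 0.3889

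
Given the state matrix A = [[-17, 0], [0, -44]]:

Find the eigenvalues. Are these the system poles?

For diagonal matrix, eigenvalues are diagonal entries: λ₁ = -17, λ₂ = -44. Eigenvalues of A = system poles.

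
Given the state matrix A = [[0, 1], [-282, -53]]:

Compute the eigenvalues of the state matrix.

det(A - λI) = λ² - (-53)λ + 282 = (λ - (-47))(λ - (-6)). Eigenvalues: -47, -6.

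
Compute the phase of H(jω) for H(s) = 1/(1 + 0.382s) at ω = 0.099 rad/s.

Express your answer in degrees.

Phase = -arctan(ωτ) = -arctan(0.099 × 0.382) = -2.2°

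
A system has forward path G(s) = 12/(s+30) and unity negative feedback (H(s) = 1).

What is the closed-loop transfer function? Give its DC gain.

T(s) = G/(1+GH) = [12/(s+30)] / [1 + 12/(s+30)] = 12/(s+30+12) = 12/(s+42). DC gain = 12/42 = 0.2857.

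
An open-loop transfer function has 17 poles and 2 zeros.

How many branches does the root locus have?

Root locus has n branches where n = number of poles = 17.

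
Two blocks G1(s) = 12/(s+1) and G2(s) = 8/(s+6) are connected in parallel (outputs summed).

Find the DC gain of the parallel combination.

Parallel: G_eq = G1 + G2. DC gain = G1(0) + G2(0) = 12/1 + 8/6 = 12 + 1.3333 = 13.3333.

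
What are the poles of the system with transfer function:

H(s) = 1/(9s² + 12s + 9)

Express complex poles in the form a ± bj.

Discriminant = 12² - 4×9×9 = 144 - 324 = -180 < 0, so the poles are a complex conjugate pair s = (-12 ± j√180)/(2×9). Real part = -12/(2×9) = -12/18 ≈ -0.6667; imaginary part = ±√180/(2×9) ≈ 0.7454. Poles: s = -0.6667 ± 0.7454j.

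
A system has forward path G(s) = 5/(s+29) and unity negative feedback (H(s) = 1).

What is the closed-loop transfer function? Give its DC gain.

T(s) = G/(1+GH) = [5/(s+29)] / [1 + 5/(s+29)] = 5/(s+29+5) = 5/(s+34). DC gain = 5/34 = 0.1471.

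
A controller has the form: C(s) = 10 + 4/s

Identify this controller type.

This is a Proportional-Integral (PI) controller.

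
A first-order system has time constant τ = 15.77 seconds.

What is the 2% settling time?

For first-order system, 2% settling time ≈ 4τ = 4 × 15.77 = 63.08 s.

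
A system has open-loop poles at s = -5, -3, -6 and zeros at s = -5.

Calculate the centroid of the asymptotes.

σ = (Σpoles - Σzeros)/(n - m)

σ = (Σpoles - Σzeros)/(n - m) = (-14 - (-5))/(3 - 1) = -9/2 = -4.5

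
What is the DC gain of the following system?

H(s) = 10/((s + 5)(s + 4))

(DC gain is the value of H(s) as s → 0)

DC gain = H(0) = 10/(5 × 4) = 10/20 = 0.5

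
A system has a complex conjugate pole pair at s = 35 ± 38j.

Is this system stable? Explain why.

Real part of poles is 35 (> 0, right half-plane). Unstable.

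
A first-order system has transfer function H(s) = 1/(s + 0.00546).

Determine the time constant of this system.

For H(s) = 1/(s + 1/τ), the pole is at -1/τ = -0.00546, so τ = 1/0.00546 = 183.2 s.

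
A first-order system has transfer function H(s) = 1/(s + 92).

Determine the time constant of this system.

For H(s) = 1/(s + 1/τ), the pole is at -1/τ = -92, so τ = 1/92 = 0.0109 s.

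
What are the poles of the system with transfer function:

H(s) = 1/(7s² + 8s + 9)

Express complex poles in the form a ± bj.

Discriminant = 8² - 4×7×9 = 64 - 252 = -188 < 0, so the poles are a complex conjugate pair s = (-8 ± j√188)/(2×7). Real part = -8/(2×7) = -8/14 ≈ -0.5714; imaginary part = ±√188/(2×7) ≈ 0.9794. Poles: s = -0.5714 ± 0.9794j.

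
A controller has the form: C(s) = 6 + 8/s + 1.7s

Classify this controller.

This is a Proportional-Integral-Derivative (PID) controller.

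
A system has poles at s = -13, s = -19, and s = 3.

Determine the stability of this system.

Pole(s) at s = 3 are not in the left half-plane. System is unstable.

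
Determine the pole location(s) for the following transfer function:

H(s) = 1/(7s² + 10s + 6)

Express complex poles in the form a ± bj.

Discriminant = 10² - 4×7×6 = 100 - 168 = -68 < 0, so the poles are a complex conjugate pair s = (-10 ± j√68)/(2×7). Real part = -10/(2×7) = -10/14 ≈ -0.7143; imaginary part = ±√68/(2×7) ≈ 0.5890. Poles: s = -0.7143 ± 0.5890j.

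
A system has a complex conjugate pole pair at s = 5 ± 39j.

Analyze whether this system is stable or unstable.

Real part of poles is 5 (> 0, right half-plane). Unstable.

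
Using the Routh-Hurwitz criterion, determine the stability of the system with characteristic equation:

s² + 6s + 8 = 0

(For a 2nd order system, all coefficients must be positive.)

Coefficients: 1, 6, 8. All positive, so system is stable.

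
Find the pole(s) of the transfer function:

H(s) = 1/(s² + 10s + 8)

Discriminant = 10² - 4×1×8 = 100 - 32 = 68 > 0, so two distinct real poles. Using quadratic formula: s = (-10 ± √68)/(2×1) = (-10 ± √68)/2, with √68 ≈ 8.2462. s₁ ≈ -0.8769, s₂ ≈ -9.1231. Poles: s₁ = -0.8769, s₂ = -9.1231.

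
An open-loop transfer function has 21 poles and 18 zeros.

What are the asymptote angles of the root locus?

n - m = 21 - 18 = 3. Angles: θk = (2k + 1)·180°/3 = 60°, 180°, 300°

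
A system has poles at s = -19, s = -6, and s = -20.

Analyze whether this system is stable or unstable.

All poles are in the left half-plane. System is stable.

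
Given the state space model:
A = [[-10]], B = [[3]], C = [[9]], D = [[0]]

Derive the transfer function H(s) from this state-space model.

(sI - A)⁻¹ = 1/(s + 10). H(s) = 9 × 3/(s + 10) + 0 = 27/(s + 10).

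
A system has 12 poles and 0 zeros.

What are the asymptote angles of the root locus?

n - m = 12 - 0 = 12. Angles: θk = (2k + 1)·180°/12 = 15°, 45°, 75°, 105°, 135°, 165°, 195°, 225°, 255°, 285°, 315°, 345°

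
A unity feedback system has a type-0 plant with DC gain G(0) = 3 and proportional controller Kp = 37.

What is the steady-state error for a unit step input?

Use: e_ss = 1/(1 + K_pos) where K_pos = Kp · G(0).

K_pos = Kp · G(0) = 37 × 3 = 111. e_ss = 1/(1 + 111) = 0.0089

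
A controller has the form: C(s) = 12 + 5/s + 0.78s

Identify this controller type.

This is a Proportional-Integral-Derivative (PID) controller.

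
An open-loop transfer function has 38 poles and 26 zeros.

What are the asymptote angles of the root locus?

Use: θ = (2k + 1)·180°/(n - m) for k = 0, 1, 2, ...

n - m = 38 - 26 = 12. Angles: θk = (2k + 1)·180°/12 = 15°, 45°, 75°, 105°, 135°, 165°, 195°, 225°, 255°, 285°, 315°, 345°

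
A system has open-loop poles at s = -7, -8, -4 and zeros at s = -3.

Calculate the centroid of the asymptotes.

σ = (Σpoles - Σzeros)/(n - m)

σ = (Σpoles - Σzeros)/(n - m) = (-19 - (-3))/(3 - 1) = -16/2 = -8.0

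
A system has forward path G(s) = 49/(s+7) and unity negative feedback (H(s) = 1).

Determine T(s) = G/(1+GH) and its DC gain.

T(s) = G/(1+GH) = [49/(s+7)] / [1 + 49/(s+7)] = 49/(s+7+49) = 49/(s+56). DC gain = 49/56 = 0.875.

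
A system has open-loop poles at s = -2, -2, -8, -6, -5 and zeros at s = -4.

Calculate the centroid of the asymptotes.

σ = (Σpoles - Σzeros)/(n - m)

σ = (Σpoles - Σzeros)/(n - m) = (-23 - (-4))/(5 - 1) = -19/4 = -4.75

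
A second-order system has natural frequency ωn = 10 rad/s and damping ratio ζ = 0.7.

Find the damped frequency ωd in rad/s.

ωd = ωn√(1 - ζ²) = 10√(1 - 0.7²) = 7.14 rad/s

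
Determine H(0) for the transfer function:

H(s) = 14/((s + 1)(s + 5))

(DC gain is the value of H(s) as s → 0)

DC gain = H(0) = 14/(1 × 5) = 14/5 = 2.8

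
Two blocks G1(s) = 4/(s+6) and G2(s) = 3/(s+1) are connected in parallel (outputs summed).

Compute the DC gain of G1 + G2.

Parallel: G_eq = G1 + G2. DC gain = G1(0) + G2(0) = 4/6 + 3/1 = 0.6667 + 3 = 3.6667.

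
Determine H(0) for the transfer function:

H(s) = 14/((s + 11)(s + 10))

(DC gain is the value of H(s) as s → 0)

DC gain = H(0) = 14/(11 × 10) = 14/110 = 0.1273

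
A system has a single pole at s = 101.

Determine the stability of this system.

Pole at s = 101 is in the right half-plane. Unstable.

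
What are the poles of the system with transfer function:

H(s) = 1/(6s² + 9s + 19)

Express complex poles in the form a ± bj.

Discriminant = 9² - 4×6×19 = 81 - 456 = -375 < 0, so the poles are a complex conjugate pair s = (-9 ± j√375)/(2×6). Real part = -9/(2×6) = -9/12 = -0.75; imaginary part = ±√375/(2×6) ≈ 1.6137. Poles: s = -0.75 ± 1.6137j.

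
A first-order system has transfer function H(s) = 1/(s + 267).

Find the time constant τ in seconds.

For H(s) = 1/(s + 1/τ), the pole is at -1/τ = -267, so τ = 1/267 = 0.0037 s.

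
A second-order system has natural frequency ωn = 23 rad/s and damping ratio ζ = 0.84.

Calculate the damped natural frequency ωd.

ωd = ωn√(1 - ζ²) = 23√(1 - 0.84²) = 12.48 rad/s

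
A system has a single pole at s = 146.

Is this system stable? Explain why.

Pole at s = 146 is in the right half-plane. Unstable.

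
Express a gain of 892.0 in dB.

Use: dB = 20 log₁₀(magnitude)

dB = 20 log₁₀(892.0) = 59.0 dB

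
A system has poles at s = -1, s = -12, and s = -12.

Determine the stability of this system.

All poles are in the left half-plane. System is stable.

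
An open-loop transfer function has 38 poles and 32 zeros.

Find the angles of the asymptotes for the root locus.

n - m = 38 - 32 = 6. Angles: θk = (2k + 1)·180°/6 = 30°, 90°, 150°, 210°, 270°, 330°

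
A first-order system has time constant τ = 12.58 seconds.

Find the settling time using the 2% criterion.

For first-order system, 2% settling time ≈ 4τ = 4 × 12.58 = 50.32 s.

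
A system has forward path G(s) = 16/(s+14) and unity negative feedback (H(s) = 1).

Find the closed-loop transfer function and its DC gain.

T(s) = G/(1+GH) = [16/(s+14)] / [1 + 16/(s+14)] = 16/(s+14+16) = 16/(s+30). DC gain = 16/30 = 0.5333.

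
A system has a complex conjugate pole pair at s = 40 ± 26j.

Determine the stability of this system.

Real part of poles is 40 (> 0, right half-plane). Unstable.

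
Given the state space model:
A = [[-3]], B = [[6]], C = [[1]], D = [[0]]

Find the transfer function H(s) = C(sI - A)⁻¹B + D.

(sI - A)⁻¹ = 1/(s + 3). H(s) = 1 × 6/(s + 3) + 0 = 6/(s + 3).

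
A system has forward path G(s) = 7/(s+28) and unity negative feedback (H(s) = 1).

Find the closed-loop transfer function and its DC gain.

T(s) = G/(1+GH) = [7/(s+28)] / [1 + 7/(s+28)] = 7/(s+28+7) = 7/(s+35). DC gain = 7/35 = 0.2.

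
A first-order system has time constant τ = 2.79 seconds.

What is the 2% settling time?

For first-order system, 2% settling time ≈ 4τ = 4 × 2.79 = 11.16 s.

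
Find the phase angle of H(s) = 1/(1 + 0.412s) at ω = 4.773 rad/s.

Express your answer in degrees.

Phase = -arctan(ωτ) = -arctan(4.773 × 0.412) = -63.0°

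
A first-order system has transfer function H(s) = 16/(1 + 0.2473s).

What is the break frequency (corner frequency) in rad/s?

Corner frequency = 1/τ = 1/0.2473 = 4.044 rad/s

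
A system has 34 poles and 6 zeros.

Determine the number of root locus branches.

Root locus has n branches where n = number of poles = 34.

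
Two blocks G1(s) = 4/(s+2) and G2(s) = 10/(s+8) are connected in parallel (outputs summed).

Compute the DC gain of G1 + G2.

Parallel: G_eq = G1 + G2. DC gain = G1(0) + G2(0) = 4/2 + 10/8 = 2 + 1.25 = 3.25.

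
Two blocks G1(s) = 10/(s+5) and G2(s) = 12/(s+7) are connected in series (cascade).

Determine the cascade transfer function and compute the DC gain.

Series: multiply transfer functions. G_eq = 10/(s+5) × 12/(s+7) = 120/((s+5)(s+7)). DC gain = 120/(5×7) = 3.4286.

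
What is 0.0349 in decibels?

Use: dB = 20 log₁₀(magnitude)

dB = 20 log₁₀(0.0349) = -29.1 dB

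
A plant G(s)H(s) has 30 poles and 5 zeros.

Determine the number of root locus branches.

Root locus has n branches where n = number of poles = 30.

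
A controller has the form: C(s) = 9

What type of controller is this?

This is a Proportional (P) controller.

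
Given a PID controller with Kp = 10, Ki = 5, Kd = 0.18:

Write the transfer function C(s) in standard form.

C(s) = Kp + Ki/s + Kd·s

Substituting values: C(s) = 10 + 5/s + 0.18s = (0.18s² + 10s + 5)/s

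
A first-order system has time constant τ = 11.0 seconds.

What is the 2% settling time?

For first-order system, 2% settling time ≈ 4τ = 4 × 11.0 = 44.0 s.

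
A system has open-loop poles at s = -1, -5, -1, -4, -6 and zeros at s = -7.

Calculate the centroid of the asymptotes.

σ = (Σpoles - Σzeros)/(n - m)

σ = (Σpoles - Σzeros)/(n - m) = (-17 - (-7))/(5 - 1) = -10/4 = -2.5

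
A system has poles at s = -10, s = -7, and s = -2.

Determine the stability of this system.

All poles are in the left half-plane. System is stable.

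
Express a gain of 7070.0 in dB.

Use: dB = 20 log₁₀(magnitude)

dB = 20 log₁₀(7070.0) = 77.0 dB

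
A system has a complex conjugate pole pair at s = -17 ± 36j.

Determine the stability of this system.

Real part of poles is -17 (< 0, left half-plane). Stable.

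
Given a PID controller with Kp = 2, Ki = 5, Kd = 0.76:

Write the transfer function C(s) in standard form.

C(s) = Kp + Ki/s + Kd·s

Substituting values: C(s) = 2 + 5/s + 0.76s = (0.76s² + 2s + 5)/s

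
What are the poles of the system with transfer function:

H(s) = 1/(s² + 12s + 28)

Discriminant = 12² - 4×1×28 = 144 - 112 = 32 > 0, so two distinct real poles. Using quadratic formula: s = (-12 ± √32)/(2×1) = (-12 ± √32)/2, with √32 ≈ 5.6569. s₁ ≈ -3.1716, s₂ ≈ -8.8284. Poles: s₁ = -3.1716, s₂ = -8.8284.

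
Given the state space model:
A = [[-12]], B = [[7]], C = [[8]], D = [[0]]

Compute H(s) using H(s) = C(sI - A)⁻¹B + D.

(sI - A)⁻¹ = 1/(s + 12). H(s) = 8 × 7/(s + 12) + 0 = 56/(s + 12).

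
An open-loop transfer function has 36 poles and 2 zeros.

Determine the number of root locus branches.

Root locus has n branches where n = number of poles = 36.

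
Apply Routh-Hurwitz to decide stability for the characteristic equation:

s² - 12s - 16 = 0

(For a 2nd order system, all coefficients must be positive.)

Coefficients: 1, -12, -16. b=-12, c=-16 not positive, so system is unstable.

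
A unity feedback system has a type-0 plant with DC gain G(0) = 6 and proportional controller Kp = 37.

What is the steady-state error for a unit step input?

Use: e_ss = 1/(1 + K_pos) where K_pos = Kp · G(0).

K_pos = Kp · G(0) = 37 × 6 = 222. e_ss = 1/(1 + 222) = 0.0045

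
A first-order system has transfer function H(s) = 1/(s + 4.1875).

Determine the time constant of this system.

For H(s) = 1/(s + 1/τ), the pole is at -1/τ = -4.1875, so τ = 1/4.1875 = 0.2388 s.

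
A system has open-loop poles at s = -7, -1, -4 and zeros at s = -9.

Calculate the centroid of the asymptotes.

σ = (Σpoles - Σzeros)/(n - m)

σ = (Σpoles - Σzeros)/(n - m) = (-12 - (-9))/(3 - 1) = -3/2 = -1.5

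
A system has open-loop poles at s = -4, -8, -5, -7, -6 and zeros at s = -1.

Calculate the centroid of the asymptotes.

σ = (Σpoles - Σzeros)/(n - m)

σ = (Σpoles - Σzeros)/(n - m) = (-30 - (-1))/(5 - 1) = -29/4 = -7.25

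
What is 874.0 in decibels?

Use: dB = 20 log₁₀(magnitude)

dB = 20 log₁₀(874.0) = 58.8 dB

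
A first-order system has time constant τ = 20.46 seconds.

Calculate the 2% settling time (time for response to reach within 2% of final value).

For first-order system, 2% settling time ≈ 4τ = 4 × 20.46 = 81.84 s.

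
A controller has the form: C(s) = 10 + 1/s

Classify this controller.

This is a Proportional-Integral (PI) controller.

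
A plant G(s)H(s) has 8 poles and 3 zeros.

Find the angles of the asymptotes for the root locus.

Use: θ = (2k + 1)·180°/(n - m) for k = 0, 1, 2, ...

n - m = 8 - 3 = 5. Angles: θk = (2k + 1)·180°/5 = 36°, 108°, 180°, 252°, 324°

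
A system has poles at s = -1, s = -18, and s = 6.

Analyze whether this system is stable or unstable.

Pole(s) at s = 6 are not in the left half-plane. System is unstable.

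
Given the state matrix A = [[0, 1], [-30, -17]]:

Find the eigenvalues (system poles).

det(A - λI) = λ² - (-17)λ + 30 = (λ - (-15))(λ - (-2)). Eigenvalues: -15, -2.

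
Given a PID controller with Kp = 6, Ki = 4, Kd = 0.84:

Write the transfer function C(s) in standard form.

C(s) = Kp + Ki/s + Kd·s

Substituting values: C(s) = 6 + 4/s + 0.84s = (0.84s² + 6s + 4)/s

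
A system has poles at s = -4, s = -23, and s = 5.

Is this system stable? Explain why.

Pole(s) at s = 5 are not in the left half-plane. System is unstable.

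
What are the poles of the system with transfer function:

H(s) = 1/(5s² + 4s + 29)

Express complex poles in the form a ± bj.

Discriminant = 4² - 4×5×29 = 16 - 580 = -564 < 0, so the poles are a complex conjugate pair s = (-4 ± j√564)/(2×5). Real part = -4/(2×5) = -4/10 = -0.4; imaginary part = ±√564/(2×5) ≈ 2.3749. Poles: s = -0.4 ± 2.3749j.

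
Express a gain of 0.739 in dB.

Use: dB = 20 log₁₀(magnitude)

dB = 20 log₁₀(0.739) = -2.6 dB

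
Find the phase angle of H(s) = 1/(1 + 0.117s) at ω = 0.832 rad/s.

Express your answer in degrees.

Phase = -arctan(ωτ) = -arctan(0.832 × 0.117) = -5.6°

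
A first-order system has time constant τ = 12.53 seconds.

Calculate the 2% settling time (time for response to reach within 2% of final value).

For first-order system, 2% settling time ≈ 4τ = 4 × 12.53 = 50.12 s.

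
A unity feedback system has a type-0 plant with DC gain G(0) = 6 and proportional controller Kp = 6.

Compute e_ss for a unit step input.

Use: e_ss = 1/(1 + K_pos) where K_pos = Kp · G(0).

K_pos = Kp · G(0) = 6 × 6 = 36. e_ss = 1/(1 + 36) = 0.0270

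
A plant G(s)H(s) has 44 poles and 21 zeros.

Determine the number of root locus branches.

Root locus has n branches where n = number of poles = 44.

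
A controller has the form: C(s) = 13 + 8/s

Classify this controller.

This is a Proportional-Integral (PI) controller.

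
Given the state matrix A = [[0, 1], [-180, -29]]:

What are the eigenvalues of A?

det(A - λI) = λ² - (-29)λ + 180 = (λ - (-9))(λ - (-20)). Eigenvalues: -9, -20.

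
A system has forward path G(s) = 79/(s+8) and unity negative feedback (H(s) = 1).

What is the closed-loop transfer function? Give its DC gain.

T(s) = G/(1+GH) = [79/(s+8)] / [1 + 79/(s+8)] = 79/(s+8+79) = 79/(s+87). DC gain = 79/87 = 0.9080.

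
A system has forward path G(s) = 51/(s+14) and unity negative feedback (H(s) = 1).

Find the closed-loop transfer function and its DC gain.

T(s) = G/(1+GH) = [51/(s+14)] / [1 + 51/(s+14)] = 51/(s+14+51) = 51/(s+65). DC gain = 51/65 = 0.7846.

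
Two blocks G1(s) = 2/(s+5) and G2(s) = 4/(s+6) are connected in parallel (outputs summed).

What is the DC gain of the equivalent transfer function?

Parallel: G_eq = G1 + G2. DC gain = G1(0) + G2(0) = 2/5 + 4/6 = 0.4 + 0.6667 = 1.0667.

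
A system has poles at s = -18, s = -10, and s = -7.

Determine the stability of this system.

All poles are in the left half-plane. System is stable.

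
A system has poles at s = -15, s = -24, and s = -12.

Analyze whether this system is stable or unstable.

All poles are in the left half-plane. System is stable.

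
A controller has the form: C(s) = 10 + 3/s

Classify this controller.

This is a Proportional-Integral (PI) controller.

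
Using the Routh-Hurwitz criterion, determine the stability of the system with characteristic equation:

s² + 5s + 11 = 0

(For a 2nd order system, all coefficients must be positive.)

Coefficients: 1, 5, 11. All positive, so system is stable.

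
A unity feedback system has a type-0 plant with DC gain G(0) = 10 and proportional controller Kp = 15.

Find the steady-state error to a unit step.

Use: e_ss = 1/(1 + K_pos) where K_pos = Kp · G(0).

K_pos = Kp · G(0) = 15 × 10 = 150. e_ss = 1/(1 + 150) = 0.0066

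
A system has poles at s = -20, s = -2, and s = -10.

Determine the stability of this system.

All poles are in the left half-plane. System is stable.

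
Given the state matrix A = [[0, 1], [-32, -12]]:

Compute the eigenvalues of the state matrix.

det(A - λI) = λ² - (-12)λ + 32 = (λ - (-4))(λ - (-8)). Eigenvalues: -4, -8.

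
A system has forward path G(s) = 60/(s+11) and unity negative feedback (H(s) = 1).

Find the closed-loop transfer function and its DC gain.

T(s) = G/(1+GH) = [60/(s+11)] / [1 + 60/(s+11)] = 60/(s+11+60) = 60/(s+71). DC gain = 60/71 = 0.8451.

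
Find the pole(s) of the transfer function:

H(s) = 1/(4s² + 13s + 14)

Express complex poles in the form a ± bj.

Discriminant = 13² - 4×4×14 = 169 - 224 = -55 < 0, so the poles are a complex conjugate pair s = (-13 ± j√55)/(2×4). Real part = -13/(2×4) = -13/8 = -1.625; imaginary part = ±√55/(2×4) ≈ 0.9270. Poles: s = -1.625 ± 0.9270j.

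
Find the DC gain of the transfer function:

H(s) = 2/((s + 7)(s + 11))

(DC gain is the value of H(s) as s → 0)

DC gain = H(0) = 2/(7 × 11) = 2/77 = 0.0260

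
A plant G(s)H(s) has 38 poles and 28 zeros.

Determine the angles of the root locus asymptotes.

n - m = 38 - 28 = 10. Angles: θk = (2k + 1)·180°/10 = 18°, 54°, 90°, 126°, 162°, 198°, 234°, 270°, 306°, 342°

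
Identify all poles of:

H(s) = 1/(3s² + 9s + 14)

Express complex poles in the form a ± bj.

Discriminant = 9² - 4×3×14 = 81 - 168 = -87 < 0, so the poles are a complex conjugate pair s = (-9 ± j√87)/(2×3). Real part = -9/(2×3) = -9/6 = -1.5; imaginary part = ±√87/(2×3) ≈ 1.5546. Poles: s = -1.5 ± 1.5546j.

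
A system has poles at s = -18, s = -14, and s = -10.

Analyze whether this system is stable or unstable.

All poles are in the left half-plane. System is stable.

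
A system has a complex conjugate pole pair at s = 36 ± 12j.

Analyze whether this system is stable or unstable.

Real part of poles is 36 (> 0, right half-plane). Unstable.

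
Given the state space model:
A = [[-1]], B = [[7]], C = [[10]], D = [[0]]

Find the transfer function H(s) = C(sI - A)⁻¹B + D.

(sI - A)⁻¹ = 1/(s + 1). H(s) = 10 × 7/(s + 1) + 0 = 70/(s + 1).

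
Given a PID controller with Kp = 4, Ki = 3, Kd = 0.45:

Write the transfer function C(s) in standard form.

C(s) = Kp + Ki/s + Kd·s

Substituting values: C(s) = 4 + 3/s + 0.45s = (0.45s² + 4s + 3)/s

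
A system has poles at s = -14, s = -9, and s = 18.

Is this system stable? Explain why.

Pole(s) at s = 18 are not in the left half-plane. System is unstable.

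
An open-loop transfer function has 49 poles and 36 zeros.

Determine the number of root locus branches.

Root locus has n branches where n = number of poles = 49.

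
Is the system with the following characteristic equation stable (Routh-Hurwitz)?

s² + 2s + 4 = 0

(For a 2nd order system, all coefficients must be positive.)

Coefficients: 1, 2, 4. All positive, so system is stable.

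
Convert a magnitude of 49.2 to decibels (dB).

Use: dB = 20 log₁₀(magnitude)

dB = 20 log₁₀(49.2) = 33.8 dB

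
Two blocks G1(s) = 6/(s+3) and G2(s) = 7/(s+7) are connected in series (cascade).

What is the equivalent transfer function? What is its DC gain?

Series: multiply transfer functions. G_eq = 6/(s+3) × 7/(s+7) = 42/((s+3)(s+7)). DC gain = 42/(3×7) = 2.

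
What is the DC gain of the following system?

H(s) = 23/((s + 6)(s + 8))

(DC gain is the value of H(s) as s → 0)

DC gain = H(0) = 23/(6 × 8) = 23/48 = 0.4792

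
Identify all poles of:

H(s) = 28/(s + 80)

Pole is where denominator = 0: s + 80 = 0, so s = -80.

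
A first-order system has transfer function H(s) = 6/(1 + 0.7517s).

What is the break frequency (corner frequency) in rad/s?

Corner frequency = 1/τ = 1/0.7517 = 1.33 rad/s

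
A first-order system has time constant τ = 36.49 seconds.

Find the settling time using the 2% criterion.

For first-order system, 2% settling time ≈ 4τ = 4 × 36.49 = 145.96 s.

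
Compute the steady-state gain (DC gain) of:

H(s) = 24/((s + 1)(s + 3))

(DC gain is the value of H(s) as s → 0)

DC gain = H(0) = 24/(1 × 3) = 24/3 = 8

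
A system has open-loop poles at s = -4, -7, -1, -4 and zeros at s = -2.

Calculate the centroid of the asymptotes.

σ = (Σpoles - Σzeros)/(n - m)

σ = (Σpoles - Σzeros)/(n - m) = (-16 - (-2))/(4 - 1) = -14/3 = -4.67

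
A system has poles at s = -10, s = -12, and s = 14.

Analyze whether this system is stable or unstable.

Pole(s) at s = 14 are not in the left half-plane. System is unstable.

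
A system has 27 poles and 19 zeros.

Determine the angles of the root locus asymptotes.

n - m = 27 - 19 = 8. Angles: θk = (2k + 1)·180°/8 = 22.5°, 67.5°, 112.5°, 157.5°, 202.5°, 247.5°, 292.5°, 337.5°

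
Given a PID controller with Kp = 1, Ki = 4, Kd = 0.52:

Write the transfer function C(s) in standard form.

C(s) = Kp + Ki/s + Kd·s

Substituting values: C(s) = 1 + 4/s + 0.52s = (0.52s² + s + 4)/s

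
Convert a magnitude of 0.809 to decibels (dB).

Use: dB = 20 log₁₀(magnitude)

dB = 20 log₁₀(0.809) = -1.8 dB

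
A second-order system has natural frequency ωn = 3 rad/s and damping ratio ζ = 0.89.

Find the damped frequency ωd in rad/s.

ωd = ωn√(1 - ζ²) = 3√(1 - 0.89²) = 1.37 rad/s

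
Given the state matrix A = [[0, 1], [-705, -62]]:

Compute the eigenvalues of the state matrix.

det(A - λI) = λ² - (-62)λ + 705 = (λ - (-47))(λ - (-15)). Eigenvalues: -47, -15.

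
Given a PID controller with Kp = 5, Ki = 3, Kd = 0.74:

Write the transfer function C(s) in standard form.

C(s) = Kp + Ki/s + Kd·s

Substituting values: C(s) = 5 + 3/s + 0.74s = (0.74s² + 5s + 3)/s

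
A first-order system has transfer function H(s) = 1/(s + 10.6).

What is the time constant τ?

For H(s) = 1/(s + 1/τ), the pole is at -1/τ = -10.6, so τ = 1/10.6 = 0.0943 s.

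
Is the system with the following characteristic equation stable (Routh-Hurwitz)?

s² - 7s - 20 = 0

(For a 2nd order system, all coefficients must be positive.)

Coefficients: 1, -7, -20. b=-7, c=-20 not positive, so system is unstable.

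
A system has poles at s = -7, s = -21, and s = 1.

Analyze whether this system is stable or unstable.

Pole(s) at s = 1 are not in the left half-plane. System is unstable.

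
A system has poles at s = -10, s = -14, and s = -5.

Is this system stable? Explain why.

All poles are in the left half-plane. System is stable.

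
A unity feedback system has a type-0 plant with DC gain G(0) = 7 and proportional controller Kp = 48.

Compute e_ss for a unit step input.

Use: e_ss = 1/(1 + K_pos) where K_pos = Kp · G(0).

K_pos = Kp · G(0) = 48 × 7 = 336. e_ss = 1/(1 + 336) = 0.0030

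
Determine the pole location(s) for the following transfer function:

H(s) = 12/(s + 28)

Pole is where denominator = 0: s + 28 = 0, so s = -28.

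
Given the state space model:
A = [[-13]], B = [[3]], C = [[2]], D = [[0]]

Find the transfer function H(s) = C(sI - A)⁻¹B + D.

(sI - A)⁻¹ = 1/(s + 13). H(s) = 2 × 3/(s + 13) + 0 = 6/(s + 13).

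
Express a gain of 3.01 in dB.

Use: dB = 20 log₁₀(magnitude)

dB = 20 log₁₀(3.01) = 9.6 dB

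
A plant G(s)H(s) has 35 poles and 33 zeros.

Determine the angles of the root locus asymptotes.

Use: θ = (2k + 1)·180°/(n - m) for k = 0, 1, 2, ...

n - m = 35 - 33 = 2. Angles: θk = (2k + 1)·180°/2 = 90°, 270°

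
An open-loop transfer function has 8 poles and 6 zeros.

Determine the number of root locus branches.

Root locus has n branches where n = number of poles = 8.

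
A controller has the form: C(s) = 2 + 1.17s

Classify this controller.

This is a Proportional-Derivative (PD) controller.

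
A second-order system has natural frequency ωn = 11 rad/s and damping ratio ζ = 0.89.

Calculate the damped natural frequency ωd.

ωd = ωn√(1 - ζ²) = 11√(1 - 0.89²) = 5.02 rad/s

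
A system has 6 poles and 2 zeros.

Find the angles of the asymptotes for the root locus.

n - m = 6 - 2 = 4. Angles: θk = (2k + 1)·180°/4 = 45°, 135°, 225°, 315°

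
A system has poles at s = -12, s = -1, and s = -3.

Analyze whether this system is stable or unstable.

All poles are in the left half-plane. System is stable.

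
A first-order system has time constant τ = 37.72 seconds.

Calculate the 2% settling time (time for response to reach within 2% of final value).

For first-order system, 2% settling time ≈ 4τ = 4 × 37.72 = 150.88 s.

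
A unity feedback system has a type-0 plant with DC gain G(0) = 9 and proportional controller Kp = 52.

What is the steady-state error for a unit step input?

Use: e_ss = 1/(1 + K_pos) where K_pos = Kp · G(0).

K_pos = Kp · G(0) = 52 × 9 = 468. e_ss = 1/(1 + 468) = 0.0021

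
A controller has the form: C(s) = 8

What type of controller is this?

This is a Proportional (P) controller.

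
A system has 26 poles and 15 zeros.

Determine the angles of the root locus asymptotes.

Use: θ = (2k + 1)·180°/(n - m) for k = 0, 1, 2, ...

n - m = 26 - 15 = 11. Angles: θk = (2k + 1)·180°/11 = 16.36°, 49.09°, 81.82°, 114.55°, 147.27°, 180°, 212.73°, 245.45°, 278.18°, 310.91°, 343.64°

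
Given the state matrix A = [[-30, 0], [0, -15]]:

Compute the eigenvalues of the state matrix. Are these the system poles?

For diagonal matrix, eigenvalues are diagonal entries: λ₁ = -30, λ₂ = -15. Eigenvalues of A = system poles.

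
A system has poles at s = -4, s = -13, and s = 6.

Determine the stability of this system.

Pole(s) at s = 6 are not in the left half-plane. System is unstable.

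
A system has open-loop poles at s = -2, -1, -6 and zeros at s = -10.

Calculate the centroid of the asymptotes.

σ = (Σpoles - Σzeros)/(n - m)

σ = (Σpoles - Σzeros)/(n - m) = (-9 - (-10))/(3 - 1) = 1/2 = 0.5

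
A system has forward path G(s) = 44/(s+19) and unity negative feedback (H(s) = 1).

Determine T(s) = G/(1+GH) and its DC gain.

T(s) = G/(1+GH) = [44/(s+19)] / [1 + 44/(s+19)] = 44/(s+19+44) = 44/(s+63). DC gain = 44/63 = 0.6984.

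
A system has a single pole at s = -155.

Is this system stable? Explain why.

Pole at s = -155 is in the left half-plane. Stable.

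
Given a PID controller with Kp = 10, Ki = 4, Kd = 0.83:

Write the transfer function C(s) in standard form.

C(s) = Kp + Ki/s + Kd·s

Substituting values: C(s) = 10 + 4/s + 0.83s = (0.83s² + 10s + 4)/s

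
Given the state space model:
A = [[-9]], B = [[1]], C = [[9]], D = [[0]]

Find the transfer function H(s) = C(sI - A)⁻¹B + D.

(sI - A)⁻¹ = 1/(s + 9). H(s) = 9 × 1/(s + 9) + 0 = 9/(s + 9).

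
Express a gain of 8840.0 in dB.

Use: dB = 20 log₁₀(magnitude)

dB = 20 log₁₀(8840.0) = 78.9 dB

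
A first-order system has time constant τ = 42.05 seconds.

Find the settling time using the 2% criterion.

For first-order system, 2% settling time ≈ 4τ = 4 × 42.05 = 168.2 s.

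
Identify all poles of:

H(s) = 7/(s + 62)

Pole is where denominator = 0: s + 62 = 0, so s = -62.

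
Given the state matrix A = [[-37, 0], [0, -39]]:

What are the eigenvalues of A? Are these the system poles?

For diagonal matrix, eigenvalues are diagonal entries: λ₁ = -37, λ₂ = -39. Eigenvalues of A = system poles.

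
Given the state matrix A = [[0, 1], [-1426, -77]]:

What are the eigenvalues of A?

det(A - λI) = λ² - (-77)λ + 1426 = (λ - (-46))(λ - (-31)). Eigenvalues: -46, -31.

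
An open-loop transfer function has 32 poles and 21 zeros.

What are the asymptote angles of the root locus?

n - m = 32 - 21 = 11. Angles: θk = (2k + 1)·180°/11 = 16.36°, 49.09°, 81.82°, 114.55°, 147.27°, 180°, 212.73°, 245.45°, 278.18°, 310.91°, 343.64°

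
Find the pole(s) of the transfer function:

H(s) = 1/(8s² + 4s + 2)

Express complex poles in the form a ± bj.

Discriminant = 4² - 4×8×2 = 16 - 64 = -48 < 0, so the poles are a complex conjugate pair s = (-4 ± j√48)/(2×8). Real part = -4/(2×8) = -4/16 = -0.25; imaginary part = ±√48/(2×8) ≈ 0.4330. Poles: s = -0.25 ± 0.4330j.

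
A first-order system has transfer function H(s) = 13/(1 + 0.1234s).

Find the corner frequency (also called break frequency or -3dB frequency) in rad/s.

Corner frequency = 1/τ = 1/0.1234 = 8.104 rad/s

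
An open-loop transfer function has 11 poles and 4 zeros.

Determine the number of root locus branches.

Root locus has n branches where n = number of poles = 11.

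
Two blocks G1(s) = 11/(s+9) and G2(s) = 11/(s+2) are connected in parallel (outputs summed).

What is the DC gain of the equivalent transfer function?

Parallel: G_eq = G1 + G2. DC gain = G1(0) + G2(0) = 11/9 + 11/2 = 1.2222 + 5.5 = 6.7222.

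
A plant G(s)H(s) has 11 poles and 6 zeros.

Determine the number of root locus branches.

Root locus has n branches where n = number of poles = 11.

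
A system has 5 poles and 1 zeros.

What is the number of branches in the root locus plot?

Root locus has n branches where n = number of poles = 5.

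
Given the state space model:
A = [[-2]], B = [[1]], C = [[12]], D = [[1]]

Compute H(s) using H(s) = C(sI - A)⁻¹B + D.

(sI - A)⁻¹ = 1/(s + 2). H(s) = 12×1/(s + 2) + 1 = (s + 14)/(s + 2).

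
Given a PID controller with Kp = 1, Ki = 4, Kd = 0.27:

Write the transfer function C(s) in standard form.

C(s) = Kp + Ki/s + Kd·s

Substituting values: C(s) = 1 + 4/s + 0.27s = (0.27s² + s + 4)/s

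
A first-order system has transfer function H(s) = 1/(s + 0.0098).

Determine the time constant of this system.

For H(s) = 1/(s + 1/τ), the pole is at -1/τ = -0.0098, so τ = 1/0.0098 = 102 s.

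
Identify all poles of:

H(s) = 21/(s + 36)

Pole is where denominator = 0: s + 36 = 0, so s = -36.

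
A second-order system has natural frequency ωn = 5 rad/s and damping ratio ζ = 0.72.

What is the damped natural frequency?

ωd = ωn√(1 - ζ²) = 5√(1 - 0.72²) = 3.47 rad/s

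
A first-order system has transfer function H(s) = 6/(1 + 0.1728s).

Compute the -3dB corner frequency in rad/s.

Corner frequency = 1/τ = 1/0.1728 = 5.787 rad/s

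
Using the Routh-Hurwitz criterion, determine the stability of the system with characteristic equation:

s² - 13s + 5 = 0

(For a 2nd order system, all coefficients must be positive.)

Coefficients: 1, -13, 5. b=-13 not positive, so system is unstable.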